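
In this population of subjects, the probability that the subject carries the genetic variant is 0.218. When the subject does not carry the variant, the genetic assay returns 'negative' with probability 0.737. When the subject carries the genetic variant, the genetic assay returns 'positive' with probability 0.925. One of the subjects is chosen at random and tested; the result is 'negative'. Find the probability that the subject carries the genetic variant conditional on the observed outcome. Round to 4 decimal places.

P(H | E) ≈ 0.0276

Write H for 'the subject carries the genetic variant'. Prior odds H:¬H = 0.218/0.782 = 0.27877. For the 'negative' outcome, the likelihood ratio is 0.075/0.737 = 0.10176.
Posterior odds = 0.27877 × 0.10176 = 0.028369, so P(H|E) = 0.028369/(1+0.028369) = 0.0276.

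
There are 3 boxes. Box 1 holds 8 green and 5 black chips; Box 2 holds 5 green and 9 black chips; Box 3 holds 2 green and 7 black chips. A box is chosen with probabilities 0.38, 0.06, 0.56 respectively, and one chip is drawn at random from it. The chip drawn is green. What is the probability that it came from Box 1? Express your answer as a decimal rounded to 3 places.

Posterior probability ≈ 0.616

Tabulate prior·likelihood by source: [1] prior 0.38, lik 0.6154, product 0.2338; [2] prior 0.06, lik 0.3571, product 0.02143; [3] prior 0.56, lik 0.2222, product 0.1244.
Normalizing constant = 0.37972; the posterior for Box 1 is its product over the sum, 0.2338/0.37972 = 0.616.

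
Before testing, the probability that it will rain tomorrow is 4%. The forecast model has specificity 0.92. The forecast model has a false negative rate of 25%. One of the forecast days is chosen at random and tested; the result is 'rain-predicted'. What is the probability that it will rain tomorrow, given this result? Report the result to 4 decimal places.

P(H | E) ≈ 0.2809

Write H for 'it will rain tomorrow'. Prior odds H:¬H = 0.04/0.96 = 0.041667. For the 'rain-predicted' outcome, the likelihood ratio is 0.75/0.08 = 9.3750.
Posterior odds = 0.041667 × 9.3750 = 0.39063, so P(H|E) = 0.39063/(1+0.39063) = 0.2809.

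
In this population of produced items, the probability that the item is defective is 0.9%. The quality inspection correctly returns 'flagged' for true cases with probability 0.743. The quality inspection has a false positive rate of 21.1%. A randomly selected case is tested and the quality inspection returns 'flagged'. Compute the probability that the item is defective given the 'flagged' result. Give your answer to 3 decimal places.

Write H for 'the item is defective'. Prior odds H:¬H = 0.009/0.991 = 0.0090817. For the 'flagged' outcome, the likelihood ratio is 0.743/0.211 = 3.5213.
Posterior odds = 0.0090817 × 3.5213 = 0.031980, so P(H|E) = 0.031980/(1+0.031980) = 0.031.

P(H | E) ≈ 0.031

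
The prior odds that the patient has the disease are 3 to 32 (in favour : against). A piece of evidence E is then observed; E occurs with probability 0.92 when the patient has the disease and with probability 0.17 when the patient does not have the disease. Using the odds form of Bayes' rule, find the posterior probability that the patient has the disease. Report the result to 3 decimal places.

Posterior probability ≈ 0.337

Prior odds = 3/32 = 0.093750. In log-odds, ln(0.093750) = -2.3671.
Add log likelihood ratio: ln(5.4118) = 1.6886.
Posterior log-odds = -0.67855, so posterior odds = exp(-0.67855) = 0.50735. Converting, P(H|E) = 0.50735/1.5074 = 0.337.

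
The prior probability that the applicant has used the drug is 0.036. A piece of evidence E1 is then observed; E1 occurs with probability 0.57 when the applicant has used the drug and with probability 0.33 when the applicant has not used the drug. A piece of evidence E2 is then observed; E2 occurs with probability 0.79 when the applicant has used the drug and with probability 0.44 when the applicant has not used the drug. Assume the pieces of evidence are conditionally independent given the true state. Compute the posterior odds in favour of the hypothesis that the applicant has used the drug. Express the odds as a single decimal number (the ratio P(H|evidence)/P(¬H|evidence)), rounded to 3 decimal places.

Posterior odds ≈ 0.116

Prior odds = 0.036/(1−0.036) = 0.037344. In log-odds, ln(0.037344) = -3.2876.
Add log likelihood ratios: ln(1.7273) + ln(1.7955) = 1.1318.
Posterior log-odds = -2.1558, so posterior odds = exp(-2.1558) = 0.11581.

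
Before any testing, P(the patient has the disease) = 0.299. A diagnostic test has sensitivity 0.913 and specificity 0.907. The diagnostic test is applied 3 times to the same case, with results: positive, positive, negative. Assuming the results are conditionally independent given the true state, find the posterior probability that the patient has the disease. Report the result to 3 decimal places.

Posterior P(H) ≈ 0.798

With H the event that the patient has the disease, the joint likelihood of the observed sequence is P(data|H) = 0.913·0.913·0.087 = 0.072521 and P(data|¬H) = 0.093·0.093·0.907 = 0.0078446.
Bayes: P(H|data) = 0.299·0.072521 / (0.299·0.072521 + 0.701·0.0078446) = 0.021684/0.027183 = 0.7977.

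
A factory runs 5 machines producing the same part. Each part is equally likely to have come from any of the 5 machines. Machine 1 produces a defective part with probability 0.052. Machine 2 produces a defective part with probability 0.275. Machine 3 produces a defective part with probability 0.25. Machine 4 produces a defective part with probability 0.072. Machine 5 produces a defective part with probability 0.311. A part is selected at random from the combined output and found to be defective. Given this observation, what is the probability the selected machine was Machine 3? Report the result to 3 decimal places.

Posterior probability ≈ 0.260

Tabulate prior·likelihood by source: [1] prior 0.2, lik 0.052, product 0.01040; [2] prior 0.2, lik 0.275, product 0.05500; [3] prior 0.2, lik 0.25, product 0.05000; [4] prior 0.2, lik 0.072, product 0.01440; [5] prior 0.2, lik 0.311, product 0.06220.
Normalizing constant = 0.19200; the posterior for Machine 3 is its product over the sum, 0.05000/0.19200 = 0.260.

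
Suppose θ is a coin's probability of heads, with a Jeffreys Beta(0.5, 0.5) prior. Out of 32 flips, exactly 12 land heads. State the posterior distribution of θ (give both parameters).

Posterior: Beta(12.5, 20.5)

The binomial likelihood is conjugate to the Beta prior: with 12 successes and 20 failures, the posterior is Beta(0.5+12, 0.5+20) = Beta(12.5, 20.5).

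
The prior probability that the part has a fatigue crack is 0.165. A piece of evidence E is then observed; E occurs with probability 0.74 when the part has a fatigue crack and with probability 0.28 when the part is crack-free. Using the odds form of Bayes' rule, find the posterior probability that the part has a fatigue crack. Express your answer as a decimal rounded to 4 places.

Posterior probability ≈ 0.3431

Prior odds = 0.165/(1−0.165) = 0.19760.
Likelihood ratio for E = 0.74/0.28 = 2.6429.
Posterior odds = prior odds × LR = 0.52224.
Posterior probability = odds/(1+odds) = 0.52224/1.5222 = 0.3431.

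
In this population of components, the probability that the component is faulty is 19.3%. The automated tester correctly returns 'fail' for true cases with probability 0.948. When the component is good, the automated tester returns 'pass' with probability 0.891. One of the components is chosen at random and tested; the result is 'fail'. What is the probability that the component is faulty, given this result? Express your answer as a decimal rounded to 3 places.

P(H | E) ≈ 0.675

Write H for 'the component is faulty'. Prior odds H:¬H = 0.193/0.807 = 0.23916. For the 'fail' outcome, the likelihood ratio is 0.948/0.109 = 8.6972.
Posterior odds = 0.23916 × 8.6972 = 2.0800, so P(H|E) = 2.0800/(1+2.0800) = 0.675.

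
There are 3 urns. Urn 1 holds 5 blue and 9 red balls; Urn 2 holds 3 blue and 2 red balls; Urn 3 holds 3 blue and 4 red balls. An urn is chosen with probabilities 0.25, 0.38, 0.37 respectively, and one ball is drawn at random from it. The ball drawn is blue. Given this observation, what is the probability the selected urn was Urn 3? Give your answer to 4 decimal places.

P(blue|Urn 1) = 0.3571; P(blue|Urn 2) = 0.6; P(blue|Urn 3) = 0.4286.
Prior × likelihood for each source: 0.25·0.3571=0.08929, 0.38·0.6=0.2280, 0.37·0.4286=0.1586. Summing gives P(blue) = 0.47586.
P(Urn 3 | blue) = 0.1586 / 0.47586 = 0.3332.

Posterior probability ≈ 0.3332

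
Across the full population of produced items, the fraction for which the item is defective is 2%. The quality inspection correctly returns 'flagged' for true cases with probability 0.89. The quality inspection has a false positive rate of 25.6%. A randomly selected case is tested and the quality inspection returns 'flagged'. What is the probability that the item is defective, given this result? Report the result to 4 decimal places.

P(H | E) ≈ 0.0662

Write H for 'the item is defective'. Prior odds H:¬H = 0.02/0.98 = 0.020408. For the 'flagged' outcome, the likelihood ratio is 0.89/0.256 = 3.4766.
Posterior odds = 0.020408 × 3.4766 = 0.070950, so P(H|E) = 0.070950/(1+0.070950) = 0.0662.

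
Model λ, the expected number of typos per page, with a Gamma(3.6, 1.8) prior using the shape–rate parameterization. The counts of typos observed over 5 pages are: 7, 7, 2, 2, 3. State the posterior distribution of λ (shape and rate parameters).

The Poisson likelihood adds the total count to the shape and the number of exposure periods to the rate. Here ∑xᵢ = 21 and n = 5, so shape 3.6→24.6 and rate 1.8→6.8.

Posterior: Gamma(shape=24.6, rate=6.8)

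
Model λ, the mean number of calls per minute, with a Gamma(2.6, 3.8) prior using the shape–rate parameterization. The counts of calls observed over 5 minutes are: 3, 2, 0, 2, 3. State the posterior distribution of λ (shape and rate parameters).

Posterior: Gamma(shape=12.6, rate=8.8)

Total count ∑xᵢ = 10 over n = 5 minutes.
Gamma is conjugate to the Poisson likelihood: posterior is Gamma(shape = 2.6+10 = 12.6, rate = 3.8+5 = 8.8).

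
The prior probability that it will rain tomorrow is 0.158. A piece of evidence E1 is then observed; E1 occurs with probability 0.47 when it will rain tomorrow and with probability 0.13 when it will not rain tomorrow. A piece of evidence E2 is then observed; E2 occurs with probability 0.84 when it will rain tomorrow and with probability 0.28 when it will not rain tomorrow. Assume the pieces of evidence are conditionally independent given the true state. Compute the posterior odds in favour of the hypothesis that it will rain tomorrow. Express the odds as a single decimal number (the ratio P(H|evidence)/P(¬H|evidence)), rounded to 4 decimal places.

Prior odds = 0.158/(1−0.158) = 0.18765. In log-odds, ln(0.18765) = -1.6732.
Add log likelihood ratios: ln(3.6154) + ln(3.0000) = 2.3838.
Posterior log-odds = 0.71063, so posterior odds = exp(0.71063) = 2.0353.

Posterior odds ≈ 2.0353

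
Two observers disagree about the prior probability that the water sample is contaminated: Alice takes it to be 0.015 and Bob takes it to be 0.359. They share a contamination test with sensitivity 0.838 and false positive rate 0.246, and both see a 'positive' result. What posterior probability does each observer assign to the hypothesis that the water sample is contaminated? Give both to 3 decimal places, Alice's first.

The likelihood ratio for a 'positive' result is 0.838/0.246 = 3.4065.
Alice: prior odds 0.015/0.985 = 0.015228; posterior odds 0.051876; posterior probability 0.049.
Bob: prior odds 0.359/0.641 = 0.56006; posterior odds 1.9079; posterior probability 0.656.

Alice: 0.049; Bob: 0.656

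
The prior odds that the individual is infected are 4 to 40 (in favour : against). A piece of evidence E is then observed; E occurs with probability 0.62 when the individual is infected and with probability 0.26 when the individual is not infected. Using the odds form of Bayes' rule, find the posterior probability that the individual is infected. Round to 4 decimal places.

Posterior probability ≈ 0.1925

Prior odds = 4/40 = 0.10000. In log-odds, ln(0.10000) = -2.3026.
Add log likelihood ratio: ln(2.3846) = 0.86904.
Posterior log-odds = -1.4335, so posterior odds = exp(-1.4335) = 0.23846. Converting, P(H|E) = 0.23846/1.2385 = 0.1925.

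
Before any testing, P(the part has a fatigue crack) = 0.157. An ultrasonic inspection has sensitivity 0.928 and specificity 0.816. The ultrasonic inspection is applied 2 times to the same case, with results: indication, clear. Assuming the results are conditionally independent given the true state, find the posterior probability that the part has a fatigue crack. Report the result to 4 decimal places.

Let H be the event that the part has a fatigue crack; start with P(H) = 0.157. P('indication'|H) = 0.928, P('indication'|¬H) = 0.184.
Update on result 1 ('indication'): P(H) ← 0.928·0.1570 / (0.928·0.1570 + 0.184·0.8430) = 0.14570/0.30081 = 0.4843.
Update on result 2 ('clear'): P(H) ← 0.072·0.4843 / (0.072·0.4843 + 0.816·0.5157) = 0.034873/0.45564 = 0.0765.

Posterior P(H) ≈ 0.0765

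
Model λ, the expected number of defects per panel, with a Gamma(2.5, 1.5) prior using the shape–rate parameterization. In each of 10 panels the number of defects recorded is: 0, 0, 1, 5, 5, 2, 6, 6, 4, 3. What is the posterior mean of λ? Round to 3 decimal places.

Posterior mean ≈ 3.000

Total count ∑xᵢ = 32 over n = 10 panels.
Gamma is conjugate to the Poisson likelihood: posterior is Gamma(shape = 2.5+32 = 34.5, rate = 1.5+10 = 11.5).
E[λ | data] = 34.5/11.5 = 3.000.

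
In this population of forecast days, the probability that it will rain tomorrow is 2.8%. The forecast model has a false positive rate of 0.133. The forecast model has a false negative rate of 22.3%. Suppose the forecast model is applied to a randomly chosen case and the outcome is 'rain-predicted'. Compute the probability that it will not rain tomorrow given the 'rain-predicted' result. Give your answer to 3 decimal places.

Let H be the event that it will rain tomorrow. P(H) = 0.028, so P(¬H) = 0.972. With E the 'rain-predicted' result, P(E|H) = 0.777 and P(E|¬H) = 0.133.
P(E) = 0.777·0.028 + 0.133·0.972 = 0.021756 + 0.12928 = 0.15103.
By Bayes' theorem, P(H|E) = 0.021756 / 0.15103 = 0.144. Hence P(¬H|E) = 1 − 0.144 = 0.856.

P(¬H | E) ≈ 0.856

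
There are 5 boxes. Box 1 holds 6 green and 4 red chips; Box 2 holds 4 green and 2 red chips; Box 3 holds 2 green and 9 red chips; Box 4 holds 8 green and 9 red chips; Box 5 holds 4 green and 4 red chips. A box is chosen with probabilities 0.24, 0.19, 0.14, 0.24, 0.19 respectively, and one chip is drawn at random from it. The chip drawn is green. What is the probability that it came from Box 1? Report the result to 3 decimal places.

Posterior probability ≈ 0.286

P(green|Box 1) = 0.6; P(green|Box 2) = 0.6667; P(green|Box 3) = 0.1818; P(green|Box 4) = 0.4706; P(green|Box 5) = 0.5.
Prior × likelihood for each source: 0.24·0.6=0.1440, 0.19·0.6667=0.1267, 0.14·0.1818=0.02545, 0.24·0.4706=0.1129, 0.19·0.5=0.09500. Summing gives P(green) = 0.50406.
P(Box 1 | green) = 0.1440 / 0.50406 = 0.286.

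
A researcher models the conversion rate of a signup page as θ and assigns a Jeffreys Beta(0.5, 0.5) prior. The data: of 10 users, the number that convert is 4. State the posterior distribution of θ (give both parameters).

Posterior: Beta(4.5, 6.5)

Observing 4 successes and 6 failures updates Beta(0.5, 0.5) by adding the success and failure counts to the two shape parameters: α = 0.5+4 = 4.5, β = 0.5+6 = 6.5.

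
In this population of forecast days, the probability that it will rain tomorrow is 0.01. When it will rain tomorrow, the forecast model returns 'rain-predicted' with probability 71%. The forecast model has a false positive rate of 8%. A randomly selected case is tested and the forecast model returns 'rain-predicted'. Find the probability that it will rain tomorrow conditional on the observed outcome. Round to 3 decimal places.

P(H | E) ≈ 0.082

Let H be the event that it will rain tomorrow. P(H) = 0.01, so P(¬H) = 0.99. With E the 'rain-predicted' result, P(E|H) = 0.71 and P(E|¬H) = 0.08.
P(E) = 0.71·0.01 + 0.08·0.99 = 0.0071000 + 0.079200 = 0.086300.
By Bayes' theorem, P(H|E) = 0.0071000 / 0.086300 = 0.082.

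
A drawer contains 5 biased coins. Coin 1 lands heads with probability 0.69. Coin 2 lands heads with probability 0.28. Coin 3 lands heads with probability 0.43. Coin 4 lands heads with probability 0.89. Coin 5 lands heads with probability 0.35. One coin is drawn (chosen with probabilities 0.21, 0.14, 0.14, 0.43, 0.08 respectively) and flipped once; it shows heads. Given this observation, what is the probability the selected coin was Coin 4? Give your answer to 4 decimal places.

P(heads|C1) = 0.69; P(heads|C2) = 0.28; P(heads|C3) = 0.43; P(heads|C4) = 0.89; P(heads|C5) = 0.35.
Prior × likelihood for each source: 0.21·0.69=0.1449, 0.14·0.28=0.03920, 0.14·0.43=0.06020, 0.43·0.89=0.3827, 0.08·0.35=0.02800. Summing gives P(heads) = 0.65500.
P(Coin 4 | heads) = 0.3827 / 0.65500 = 0.5843.

Posterior probability ≈ 0.5843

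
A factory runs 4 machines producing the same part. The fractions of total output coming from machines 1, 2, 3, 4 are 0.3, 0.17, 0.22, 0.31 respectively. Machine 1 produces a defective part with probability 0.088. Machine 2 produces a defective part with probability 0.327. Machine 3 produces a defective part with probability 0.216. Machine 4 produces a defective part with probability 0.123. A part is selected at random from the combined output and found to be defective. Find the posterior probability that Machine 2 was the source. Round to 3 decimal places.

P(defective|M1) = 0.088; P(defective|M2) = 0.327; P(defective|M3) = 0.216; P(defective|M4) = 0.123.
Prior × likelihood for each source: 0.3·0.088=0.02640, 0.17·0.327=0.05559, 0.22·0.216=0.04752, 0.31·0.123=0.03813. Summing gives P(defective) = 0.16764.
P(Machine 2 | defective) = 0.05559 / 0.16764 = 0.332.

Posterior probability ≈ 0.332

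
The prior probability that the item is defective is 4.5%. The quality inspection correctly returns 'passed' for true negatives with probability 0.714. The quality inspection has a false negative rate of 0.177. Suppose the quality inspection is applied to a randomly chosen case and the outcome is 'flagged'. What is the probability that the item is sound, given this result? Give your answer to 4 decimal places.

P(¬H | E) ≈ 0.8806

Let H be the event that the item is defective. P(H) = 0.045, so P(¬H) = 0.955. With E the 'flagged' result, P(E|H) = 0.823 and P(E|¬H) = 0.286.
P(E) = 0.823·0.045 + 0.286·0.955 = 0.037035 + 0.27313 = 0.31016.
By Bayes' theorem, P(H|E) = 0.037035 / 0.31016 = 0.1194. Hence P(¬H|E) = 1 − 0.1194 = 0.8806.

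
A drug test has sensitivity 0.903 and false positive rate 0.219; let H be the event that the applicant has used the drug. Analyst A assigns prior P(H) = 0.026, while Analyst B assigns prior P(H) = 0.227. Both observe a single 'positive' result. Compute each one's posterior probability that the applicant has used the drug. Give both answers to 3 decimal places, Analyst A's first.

Analyst A: 0.099; Analyst B: 0.548

The likelihood ratio for a 'positive' result is 0.903/0.219 = 4.1233.
Analyst A: prior odds 0.026/0.974 = 0.026694; posterior odds 0.11007; posterior probability 0.099.
Analyst B: prior odds 0.227/0.773 = 0.29366; posterior odds 1.2108; posterior probability 0.548.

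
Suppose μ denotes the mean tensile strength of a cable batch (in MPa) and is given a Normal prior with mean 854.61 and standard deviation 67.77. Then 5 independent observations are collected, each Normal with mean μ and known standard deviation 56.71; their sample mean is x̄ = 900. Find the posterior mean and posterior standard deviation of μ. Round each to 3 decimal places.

Posterior mean ≈ 894.424; posterior SD ≈ 23.753

Prior precision 1/τ₀² = 1/67.77² = 0.00021773; data precision n/σ² = 5/56.71² = 0.00155471.
Posterior precision = 0.00021773 + 0.00155471 = 0.00177245, giving posterior SD = 1/√0.00177245 = 23.753.
Posterior mean = (0.00021773·854.61 + 0.00155471·900) / 0.00177245 = 894.424.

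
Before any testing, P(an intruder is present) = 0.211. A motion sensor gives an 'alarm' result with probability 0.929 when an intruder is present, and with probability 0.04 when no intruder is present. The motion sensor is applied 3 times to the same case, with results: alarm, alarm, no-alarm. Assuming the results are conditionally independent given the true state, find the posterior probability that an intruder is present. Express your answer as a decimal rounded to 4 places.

Let H be the event that an intruder is present; start with P(H) = 0.211. P('alarm'|H) = 0.929, P('alarm'|¬H) = 0.04.
Update on result 1 ('alarm'): P(H) ← 0.929·0.2110 / (0.929·0.2110 + 0.04·0.7890) = 0.19602/0.22758 = 0.8613.
Update on result 2 ('alarm'): P(H) ← 0.929·0.8613 / (0.929·0.8613 + 0.04·0.1387) = 0.80017/0.80572 = 0.9931.
Update on result 3 ('no-alarm'): P(H) ← 0.071·0.9931 / (0.071·0.9931 + 0.96·0.0069) = 0.070511/0.077120 = 0.9143.

Posterior P(H) ≈ 0.9143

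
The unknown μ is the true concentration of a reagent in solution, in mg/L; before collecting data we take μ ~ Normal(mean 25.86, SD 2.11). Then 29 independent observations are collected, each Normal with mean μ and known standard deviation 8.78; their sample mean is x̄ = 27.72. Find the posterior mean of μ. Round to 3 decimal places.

Posterior mean ≈ 27.025

With known σ, the Normal prior is conjugate. Weight on the data is w = (n/σ²)/(n/σ² + 1/τ₀²) = 0.376191/(0.376191+0.224613) = 0.62615.
Posterior mean = w·x̄ + (1−w)·μ₀ = 0.62615·27.72 + 0.37385·25.86 = 27.025.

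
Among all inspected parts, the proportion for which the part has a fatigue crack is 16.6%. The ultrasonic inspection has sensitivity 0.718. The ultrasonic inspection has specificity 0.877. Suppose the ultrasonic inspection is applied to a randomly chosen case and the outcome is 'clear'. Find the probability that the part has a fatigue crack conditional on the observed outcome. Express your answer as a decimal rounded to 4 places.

P(H | E) ≈ 0.0602

Let H be the event that the part has a fatigue crack. P(H) = 0.166, so P(¬H) = 0.834. With E the 'clear' result, P(E|H) = 0.282 and P(E|¬H) = 0.877.
P(E) = 0.282·0.166 + 0.877·0.834 = 0.046812 + 0.73142 = 0.77823.
By Bayes' theorem, P(H|E) = 0.046812 / 0.77823 = 0.0602.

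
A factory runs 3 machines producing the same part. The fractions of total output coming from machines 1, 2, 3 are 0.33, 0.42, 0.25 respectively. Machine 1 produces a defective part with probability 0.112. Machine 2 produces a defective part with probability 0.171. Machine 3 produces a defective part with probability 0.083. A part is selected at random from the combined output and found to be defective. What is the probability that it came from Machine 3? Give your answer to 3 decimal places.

Posterior probability ≈ 0.160

P(defective|M1) = 0.112; P(defective|M2) = 0.171; P(defective|M3) = 0.083.
Prior × likelihood for each source: 0.33·0.112=0.03696, 0.42·0.171=0.07182, 0.25·0.083=0.02075. Summing gives P(defective) = 0.12953.
P(Machine 3 | defective) = 0.02075 / 0.12953 = 0.160.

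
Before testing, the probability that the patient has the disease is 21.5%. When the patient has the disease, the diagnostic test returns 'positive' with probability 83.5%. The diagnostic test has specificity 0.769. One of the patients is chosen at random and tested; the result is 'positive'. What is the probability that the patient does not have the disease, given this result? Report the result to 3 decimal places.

P(¬H | E) ≈ 0.503

Let H be the event that the patient has the disease. P(H) = 0.215, so P(¬H) = 0.785. With E the 'positive' result, P(E|H) = 0.835 and P(E|¬H) = 0.231.
P(E) = 0.835·0.215 + 0.231·0.785 = 0.17952 + 0.18134 = 0.36086.
By Bayes' theorem, P(H|E) = 0.17952 / 0.36086 = 0.497. Hence P(¬H|E) = 1 − 0.497 = 0.503.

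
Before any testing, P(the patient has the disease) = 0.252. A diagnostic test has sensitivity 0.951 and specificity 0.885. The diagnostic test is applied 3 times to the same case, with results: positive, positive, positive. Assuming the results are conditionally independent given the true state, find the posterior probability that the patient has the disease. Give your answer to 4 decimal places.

Posterior P(H) ≈ 0.9948

Let H be the event that the patient has the disease; start with P(H) = 0.252. P('positive'|H) = 0.951, P('positive'|¬H) = 0.115.
Update on result 1 ('positive'): P(H) ← 0.951·0.2520 / (0.951·0.2520 + 0.115·0.7480) = 0.23965/0.32567 = 0.7359.
Update on result 2 ('positive'): P(H) ← 0.951·0.7359 / (0.951·0.7359 + 0.115·0.2641) = 0.69981/0.73019 = 0.9584.
Update on result 3 ('positive'): P(H) ← 0.951·0.9584 / (0.951·0.9584 + 0.115·0.0416) = 0.91144/0.91622 = 0.9948.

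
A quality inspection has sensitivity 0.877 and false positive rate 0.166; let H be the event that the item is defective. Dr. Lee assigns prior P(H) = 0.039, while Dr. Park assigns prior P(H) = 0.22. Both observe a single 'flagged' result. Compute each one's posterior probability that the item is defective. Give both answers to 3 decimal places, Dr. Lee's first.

The likelihood ratio for a 'flagged' result is 0.877/0.166 = 5.2831.
Dr. Lee: prior odds 0.039/0.961 = 0.040583; posterior odds 0.21440; posterior probability 0.177.
Dr. Park: prior odds 0.22/0.78 = 0.28205; posterior odds 1.4901; posterior probability 0.598.

Dr. Lee: 0.177; Dr. Park: 0.598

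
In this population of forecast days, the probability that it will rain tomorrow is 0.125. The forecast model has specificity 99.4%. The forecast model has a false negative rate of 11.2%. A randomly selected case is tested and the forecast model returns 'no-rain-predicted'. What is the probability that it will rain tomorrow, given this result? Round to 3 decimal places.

P(H | E) ≈ 0.016

Let H be the event that it will rain tomorrow. P(H) = 0.125, so P(¬H) = 0.875. With E the 'no-rain-predicted' result, P(E|H) = 0.112 and P(E|¬H) = 0.994.
P(E) = 0.112·0.125 + 0.994·0.875 = 0.014000 + 0.86975 = 0.88375.
By Bayes' theorem, P(H|E) = 0.014000 / 0.88375 = 0.016.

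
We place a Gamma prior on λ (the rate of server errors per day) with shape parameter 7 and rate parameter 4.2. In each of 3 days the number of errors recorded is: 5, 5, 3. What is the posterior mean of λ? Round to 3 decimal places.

Total count ∑xᵢ = 13 over n = 3 days.
Gamma is conjugate to the Poisson likelihood: posterior is Gamma(shape = 7+13 = 20, rate = 4.2+3 = 7.2).
E[λ | data] = 20/7.2 = 2.778.

Posterior mean ≈ 2.778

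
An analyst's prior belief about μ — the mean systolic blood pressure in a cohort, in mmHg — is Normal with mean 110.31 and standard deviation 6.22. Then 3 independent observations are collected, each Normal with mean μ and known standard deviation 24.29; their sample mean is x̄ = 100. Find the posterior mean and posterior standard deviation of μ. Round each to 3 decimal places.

Posterior mean ≈ 108.615; posterior SD ≈ 5.686

With known σ, the Normal prior is conjugate. Weight on the data is w = (n/σ²)/(n/σ² + 1/τ₀²) = 0.00508471/(0.00508471+0.0258475) = 0.16438.
Posterior mean = w·x̄ + (1−w)·μ₀ = 0.16438·100 + 0.83562·110.31 = 108.615. Posterior variance = 1/(0.00508471+0.0258475) = 32.3287, so SD = 5.686.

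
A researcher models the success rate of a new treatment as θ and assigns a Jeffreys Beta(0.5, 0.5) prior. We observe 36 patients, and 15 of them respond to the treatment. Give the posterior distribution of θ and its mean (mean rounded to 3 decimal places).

Posterior: Beta(15.5, 21.5); mean ≈ 0.419

Observing 15 successes and 21 failures updates Beta(0.5, 0.5) by adding the success and failure counts to the two shape parameters: α = 0.5+15 = 15.5, β = 0.5+21 = 21.5.
E[θ | data] = 15.5/(15.5+21.5) = 0.419.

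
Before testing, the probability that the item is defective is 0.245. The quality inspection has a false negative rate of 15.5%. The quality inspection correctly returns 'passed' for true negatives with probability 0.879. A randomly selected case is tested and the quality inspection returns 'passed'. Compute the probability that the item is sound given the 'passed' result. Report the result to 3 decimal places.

P(¬H | E) ≈ 0.946

Write H for 'the item is defective'. Prior odds H:¬H = 0.245/0.755 = 0.32450. For the 'passed' outcome, the likelihood ratio is 0.155/0.879 = 0.17634.
Posterior odds = 0.32450 × 0.17634 = 0.057222, so P(H|E) = 0.057222/(1+0.057222) = 0.054. Then P(¬H|E) = 1 − 0.054 = 0.946.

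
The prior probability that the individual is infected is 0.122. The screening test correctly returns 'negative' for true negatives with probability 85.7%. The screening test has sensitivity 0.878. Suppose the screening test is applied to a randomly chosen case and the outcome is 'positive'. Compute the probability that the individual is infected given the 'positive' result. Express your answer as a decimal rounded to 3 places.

P(H | E) ≈ 0.460

Let H be the event that the individual is infected. P(H) = 0.122, so P(¬H) = 0.878. With E the 'positive' result, P(E|H) = 0.878 and P(E|¬H) = 0.143.
P(E) = 0.878·0.122 + 0.143·0.878 = 0.10712 + 0.12555 = 0.23267.
By Bayes' theorem, P(H|E) = 0.10712 / 0.23267 = 0.460.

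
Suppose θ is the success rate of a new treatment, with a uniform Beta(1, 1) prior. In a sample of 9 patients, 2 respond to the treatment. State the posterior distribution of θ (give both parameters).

Observing 2 successes and 7 failures updates Beta(1, 1) by adding the success and failure counts to the two shape parameters: α = 1+2 = 3, β = 1+7 = 8.

Posterior: Beta(3, 8)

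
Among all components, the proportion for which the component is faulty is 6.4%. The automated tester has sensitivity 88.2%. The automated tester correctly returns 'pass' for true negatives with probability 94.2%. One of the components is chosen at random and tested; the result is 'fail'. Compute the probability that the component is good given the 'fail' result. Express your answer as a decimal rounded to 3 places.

Let H be the event that the component is faulty. P(H) = 0.064, so P(¬H) = 0.936. With E the 'fail' result, P(E|H) = 0.882 and P(E|¬H) = 0.058.
P(E) = 0.882·0.064 + 0.058·0.936 = 0.056448 + 0.054288 = 0.11074.
By Bayes' theorem, P(H|E) = 0.056448 / 0.11074 = 0.510. Hence P(¬H|E) = 1 − 0.510 = 0.490.

P(¬H | E) ≈ 0.490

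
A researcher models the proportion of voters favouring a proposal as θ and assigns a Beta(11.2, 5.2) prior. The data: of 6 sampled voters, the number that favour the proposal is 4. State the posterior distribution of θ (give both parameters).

Posterior: Beta(15.2, 7.2)

The binomial likelihood is conjugate to the Beta prior: with 4 successes and 2 failures, the posterior is Beta(11.2+4, 5.2+2) = Beta(15.2, 7.2).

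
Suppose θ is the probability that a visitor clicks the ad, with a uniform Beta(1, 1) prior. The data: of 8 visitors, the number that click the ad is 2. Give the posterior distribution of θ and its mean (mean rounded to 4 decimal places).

Posterior: Beta(3, 7); mean ≈ 0.3000

Observing 2 successes and 6 failures updates Beta(1, 1) by adding the success and failure counts to the two shape parameters: α = 1+2 = 3, β = 1+6 = 7.
Posterior mean = α/(α+β) = 3/10 = 0.3000.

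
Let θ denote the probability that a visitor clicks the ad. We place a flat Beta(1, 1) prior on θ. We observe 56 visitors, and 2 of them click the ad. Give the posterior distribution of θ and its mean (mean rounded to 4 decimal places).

Posterior: Beta(3, 55); mean ≈ 0.0517

The binomial likelihood is conjugate to the Beta prior: with 2 successes and 54 failures, the posterior is Beta(1+2, 1+54) = Beta(3, 55).
Posterior mean = α/(α+β) = 3/58 = 0.0517.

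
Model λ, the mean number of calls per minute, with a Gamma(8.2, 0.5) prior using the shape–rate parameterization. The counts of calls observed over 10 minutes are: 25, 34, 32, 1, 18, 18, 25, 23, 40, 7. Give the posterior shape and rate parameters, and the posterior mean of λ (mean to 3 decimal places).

Total count ∑xᵢ = 223 over n = 10 minutes.
Gamma is conjugate to the Poisson likelihood: posterior is Gamma(shape = 8.2+223 = 231.2, rate = 0.5+10 = 10.5).
E[λ | data] = 231.2/10.5 = 22.019.

Posterior: Gamma(shape=231.2, rate=10.5); mean ≈ 22.019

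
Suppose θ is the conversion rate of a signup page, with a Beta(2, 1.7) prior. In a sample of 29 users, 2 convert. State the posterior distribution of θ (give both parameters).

Observing 2 successes and 27 failures updates Beta(2, 1.7) by adding the success and failure counts to the two shape parameters: α = 2+2 = 4, β = 1.7+27 = 28.7.

Posterior: Beta(4, 28.7)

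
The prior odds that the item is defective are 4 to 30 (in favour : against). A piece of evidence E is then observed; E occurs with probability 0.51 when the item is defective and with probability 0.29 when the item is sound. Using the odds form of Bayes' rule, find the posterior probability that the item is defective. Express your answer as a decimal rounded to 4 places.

Posterior probability ≈ 0.1899

Prior odds = 4/30 = 0.13333. In log-odds, ln(0.13333) = -2.0149.
Add log likelihood ratio: ln(1.7586) = 0.56453.
Posterior log-odds = -1.4504, so posterior odds = exp(-1.4504) = 0.23448. Converting, P(H|E) = 0.23448/1.2345 = 0.1899.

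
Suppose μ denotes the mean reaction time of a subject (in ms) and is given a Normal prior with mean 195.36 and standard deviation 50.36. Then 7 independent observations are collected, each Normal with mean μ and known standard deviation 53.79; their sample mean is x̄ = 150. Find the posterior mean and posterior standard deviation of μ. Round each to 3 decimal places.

With known σ, the Normal prior is conjugate. Weight on the data is w = (n/σ²)/(n/σ² + 1/τ₀²) = 0.00241933/(0.00241933+0.00039430) = 0.85986.
Posterior mean = w·x̄ + (1−w)·μ₀ = 0.85986·150 + 0.14014·195.36 = 156.357. Posterior variance = 1/(0.00241933+0.00039430) = 355.413, so SD = 18.852.

Posterior mean ≈ 156.357; posterior SD ≈ 18.852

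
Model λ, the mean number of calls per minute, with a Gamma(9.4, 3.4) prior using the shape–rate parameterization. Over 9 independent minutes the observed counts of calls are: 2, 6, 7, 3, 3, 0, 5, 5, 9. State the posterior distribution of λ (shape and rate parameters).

Posterior: Gamma(shape=49.4, rate=12.4)

The Poisson likelihood adds the total count to the shape and the number of exposure periods to the rate. Here ∑xᵢ = 40 and n = 9, so shape 9.4→49.4 and rate 3.4→12.4.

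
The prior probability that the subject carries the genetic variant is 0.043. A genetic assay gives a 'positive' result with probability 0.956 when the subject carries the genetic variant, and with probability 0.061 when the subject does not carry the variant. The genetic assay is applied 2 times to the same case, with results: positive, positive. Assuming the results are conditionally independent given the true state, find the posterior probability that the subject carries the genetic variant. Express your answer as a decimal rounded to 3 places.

With H the event that the subject carries the genetic variant, the joint likelihood of the observed sequence is P(data|H) = 0.956·0.956 = 0.91394 and P(data|¬H) = 0.061·0.061 = 0.0037210.
Bayes: P(H|data) = 0.043·0.91394 / (0.043·0.91394 + 0.957·0.0037210) = 0.039299/0.042860 = 0.9169.

Posterior P(H) ≈ 0.917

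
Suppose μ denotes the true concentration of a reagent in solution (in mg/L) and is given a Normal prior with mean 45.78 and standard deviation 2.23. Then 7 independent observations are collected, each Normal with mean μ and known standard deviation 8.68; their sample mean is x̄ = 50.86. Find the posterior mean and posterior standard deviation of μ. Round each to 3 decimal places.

With known σ, the Normal prior is conjugate. Weight on the data is w = (n/σ²)/(n/σ² + 1/τ₀²) = 0.0929092/(0.0929092+0.201090) = 0.31602.
Posterior mean = w·x̄ + (1−w)·μ₀ = 0.31602·50.86 + 0.68398·45.78 = 47.385. Posterior variance = 1/(0.0929092+0.201090) = 3.40137, so SD = 1.844.

Posterior mean ≈ 47.385; posterior SD ≈ 1.844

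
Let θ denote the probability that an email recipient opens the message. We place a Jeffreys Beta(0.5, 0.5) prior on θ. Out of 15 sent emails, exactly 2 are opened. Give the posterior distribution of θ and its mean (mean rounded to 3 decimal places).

Observing 2 successes and 13 failures updates Beta(0.5, 0.5) by adding the success and failure counts to the two shape parameters: α = 0.5+2 = 2.5, β = 0.5+13 = 13.5.
E[θ | data] = 2.5/(2.5+13.5) = 0.156.

Posterior: Beta(2.5, 13.5); mean ≈ 0.156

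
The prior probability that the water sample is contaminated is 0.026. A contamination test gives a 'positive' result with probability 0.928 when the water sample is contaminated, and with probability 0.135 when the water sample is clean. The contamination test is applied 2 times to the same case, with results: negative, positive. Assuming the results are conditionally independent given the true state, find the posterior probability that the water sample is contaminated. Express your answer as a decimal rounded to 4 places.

Let H be the event that the water sample is contaminated; start with P(H) = 0.026. P('positive'|H) = 0.928, P('positive'|¬H) = 0.135.
Update on result 1 ('negative'): P(H) ← 0.072·0.0260 / (0.072·0.0260 + 0.865·0.9740) = 0.0018720/0.84438 = 0.0022.
Update on result 2 ('positive'): P(H) ← 0.928·0.0022 / (0.928·0.0022 + 0.135·0.9978) = 0.0020574/0.13676 = 0.0150.

Posterior P(H) ≈ 0.0150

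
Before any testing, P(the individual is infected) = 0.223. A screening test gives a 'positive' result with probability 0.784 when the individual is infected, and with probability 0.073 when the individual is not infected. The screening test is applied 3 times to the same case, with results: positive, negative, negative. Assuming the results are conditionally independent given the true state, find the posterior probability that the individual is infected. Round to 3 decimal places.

Let H be the event that the individual is infected; start with P(H) = 0.223. P('positive'|H) = 0.784, P('positive'|¬H) = 0.073.
Update on result 1 ('positive'): P(H) ← 0.784·0.2230 / (0.784·0.2230 + 0.073·0.7770) = 0.17483/0.23155 = 0.7550.
Update on result 2 ('negative'): P(H) ← 0.216·0.7550 / (0.216·0.7550 + 0.927·0.2450) = 0.16309/0.39017 = 0.4180.
Update on result 3 ('negative'): P(H) ← 0.216·0.4180 / (0.216·0.4180 + 0.927·0.5820) = 0.090288/0.62980 = 0.1434.

Posterior P(H) ≈ 0.143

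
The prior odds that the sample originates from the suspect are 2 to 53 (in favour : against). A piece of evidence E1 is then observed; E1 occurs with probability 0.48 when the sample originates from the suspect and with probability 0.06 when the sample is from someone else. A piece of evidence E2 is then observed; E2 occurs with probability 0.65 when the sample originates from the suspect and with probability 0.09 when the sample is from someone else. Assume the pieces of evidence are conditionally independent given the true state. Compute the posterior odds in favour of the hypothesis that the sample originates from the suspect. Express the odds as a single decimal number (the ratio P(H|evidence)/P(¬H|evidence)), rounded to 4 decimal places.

Posterior odds ≈ 2.1803

Prior odds = 2/53 = 0.037736. In log-odds, ln(0.037736) = -3.2771.
Add log likelihood ratios: ln(8.0000) + ln(7.2222) = 4.0566.
Posterior log-odds = 0.77946, so posterior odds = exp(0.77946) = 2.1803.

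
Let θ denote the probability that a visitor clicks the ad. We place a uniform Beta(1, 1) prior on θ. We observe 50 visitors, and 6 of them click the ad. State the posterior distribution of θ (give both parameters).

The binomial likelihood is conjugate to the Beta prior: with 6 successes and 44 failures, the posterior is Beta(1+6, 1+44) = Beta(7, 45).

Posterior: Beta(7, 45)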